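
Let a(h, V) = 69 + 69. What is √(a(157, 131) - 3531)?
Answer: 3*I*√377 ≈ 58.249*I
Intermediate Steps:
a(h, V) = 138
√(a(157, 131) - 3531) = √(138 - 3531) = √(-3393) = 3*I*√377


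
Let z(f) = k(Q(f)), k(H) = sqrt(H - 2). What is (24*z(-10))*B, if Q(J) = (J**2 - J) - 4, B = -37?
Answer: -1776*sqrt(26) ≈ -9055.9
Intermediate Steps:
Q(J) = -4 + J**2 - J
k(H) = sqrt(-2 + H)
z(f) = sqrt(-6 + f**2 - f) (z(f) = sqrt(-2 + (-4 + f**2 - f)) = sqrt(-6 + f**2 - f))
(24*z(-10))*B = (24*sqrt(-6 + (-10)**2 - 1*(-10)))*(-37) = (24*sqrt(-6 + 100 + 10))*(-37) = (24*sqrt(104))*(-37) = (24*(2*sqrt(26)))*(-37) = (48*sqrt(26))*(-37) = -1776*sqrt(26)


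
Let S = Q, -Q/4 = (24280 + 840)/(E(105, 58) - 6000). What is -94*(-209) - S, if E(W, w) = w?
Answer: 58318026/2971 ≈ 19629.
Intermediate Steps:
Q = 50240/2971 (Q = -4*(24280 + 840)/(58 - 6000) = -100480/(-5942) = -100480*(-1)/5942 = -4*(-12560/2971) = 50240/2971 ≈ 16.910)
S = 50240/2971 ≈ 16.910
-94*(-209) - S = -94*(-209) - 1*50240/2971 = 19646 - 50240/2971 = 58318026/2971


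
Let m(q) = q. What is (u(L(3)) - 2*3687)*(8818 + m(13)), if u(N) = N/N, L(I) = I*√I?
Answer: -65110963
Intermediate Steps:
L(I) = I^(3/2)
u(N) = 1
(u(L(3)) - 2*3687)*(8818 + m(13)) = (1 - 2*3687)*(8818 + 13) = (1 - 7374)*8831 = -7373*8831 = -65110963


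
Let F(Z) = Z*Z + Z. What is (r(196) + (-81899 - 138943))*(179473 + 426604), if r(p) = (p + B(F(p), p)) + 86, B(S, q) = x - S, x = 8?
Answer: -157073339628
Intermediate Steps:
F(Z) = Z + Z**2 (F(Z) = Z**2 + Z = Z + Z**2)
B(S, q) = 8 - S
r(p) = 94 + p - p*(1 + p) (r(p) = (p + (8 - p*(1 + p))) + 86 = (8 + p - p*(1 + p)) + 86 = 94 + p - p*(1 + p))
(r(196) + (-81899 - 138943))*(179473 + 426604) = ((94 - 1*196**2) + (-81899 - 138943))*(179473 + 426604) = ((94 - 1*38416) - 220842)*606077 = ((94 - 38416) - 220842)*606077 = (-38322 - 220842)*606077 = -259164*606077 = -157073339628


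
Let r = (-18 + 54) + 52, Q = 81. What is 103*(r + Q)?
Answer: 17407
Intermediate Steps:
r = 88 (r = 36 + 52 = 88)
103*(r + Q) = 103*(88 + 81) = 103*169 = 17407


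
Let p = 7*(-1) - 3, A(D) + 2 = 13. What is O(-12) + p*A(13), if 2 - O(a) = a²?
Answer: -252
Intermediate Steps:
A(D) = 11 (A(D) = -2 + 13 = 11)
p = -10 (p = -7 - 3 = -10)
O(a) = 2 - a²
O(-12) + p*A(13) = (2 - 1*(-12)²) - 10*11 = (2 - 1*144) - 110 = (2 - 144) - 110 = -142 - 110 = -252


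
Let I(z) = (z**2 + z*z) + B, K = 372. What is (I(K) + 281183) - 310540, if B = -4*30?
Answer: 247291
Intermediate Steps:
B = -120
I(z) = -120 + 2*z**2 (I(z) = (z**2 + z*z) - 120 = (z**2 + z**2) - 120 = 2*z**2 - 120 = -120 + 2*z**2)
(I(K) + 281183) - 310540 = ((-120 + 2*372**2) + 281183) - 310540 = ((-120 + 2*138384) + 281183) - 310540 = ((-120 + 276768) + 281183) - 310540 = (276648 + 281183) - 310540 = 557831 - 310540 = 247291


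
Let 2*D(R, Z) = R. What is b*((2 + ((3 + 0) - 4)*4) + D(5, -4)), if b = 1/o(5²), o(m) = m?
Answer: 1/50 ≈ 0.020000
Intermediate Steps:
D(R, Z) = R/2
b = 1/25 (b = 1/(5²) = 1/25 ≈ 0.040000)
b*((2 + ((3 + 0) - 4)*4) + D(5, -4)) = ((2 + ((3 + 0) - 4)*4) + (½)*5)/25 = ((2 + (3 - 4)*4) + 5/2)/25 = ((2 - 1*4) + 5/2)/25 = ((2 - 4) + 5/2)/25 = (-2 + 5/2)/25 = (1/25)*(½) = 1/50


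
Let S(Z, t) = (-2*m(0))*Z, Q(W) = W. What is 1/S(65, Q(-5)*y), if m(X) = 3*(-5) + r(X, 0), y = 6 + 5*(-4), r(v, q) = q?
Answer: 1/1950 ≈ 0.00051282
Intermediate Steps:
y = -14 (y = 6 - 20 = -14)
m(X) = -15 (m(X) = 3*(-5) + 0 = -15 + 0 = -15)
S(Z, t) = 30*Z (S(Z, t) = (-2*(-15))*Z = 30*Z)
1/S(65, Q(-5)*y) = 1/(30*65) = 1/1950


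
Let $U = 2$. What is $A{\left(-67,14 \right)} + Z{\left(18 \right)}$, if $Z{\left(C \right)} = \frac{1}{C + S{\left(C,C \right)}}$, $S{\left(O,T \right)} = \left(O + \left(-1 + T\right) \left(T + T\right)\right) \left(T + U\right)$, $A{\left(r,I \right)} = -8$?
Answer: $- \frac{100943}{12618} \approx -7.9999$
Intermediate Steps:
$S{\left(O,T \right)} = \left(2 + T\right) \left(O + 2 T \left(-1 + T\right)\right)$ ($S{\left(O,T \right)} = \left(O + \left(-1 + T\right) \left(T + T\right)\right) \left(T + 2\right) = \left(O + \left(-1 + T\right) 2 T\right) \left(2 + T\right) = \left(O + 2 T \left(-1 + T\right)\right) \left(2 + T\right) = \left(2 + T\right) \left(O + 2 T \left(-1 + T\right)\right)$)
$Z{\left(C \right)} = \frac{1}{- C + 2 C^{3} + 3 C^{2}}$ ($Z{\left(C \right)} = \frac{1}{C + \left(- 4 C + 2 C + 2 C^{2} + 2 C^{3} + C C\right)} = \frac{1}{C + \left(- 4 C + 2 C + 2 C^{2} + 2 C^{3} + C^{2}\right)} = \frac{1}{C + \left(- 2 C + 2 C^{3} + 3 C^{2}\right)} = \frac{1}{- C + 2 C^{3} + 3 C^{2}}$)
$A{\left(-67,14 \right)} + Z{\left(18 \right)} = -8 + \frac{1}{18 \left(-1 + 2 \cdot 18^{2} + 3 \cdot 18\right)} = -8 + \frac{1}{18 \left(-1 + 2 \cdot 324 + 54\right)} = -8 + \frac{1}{18 \left(-1 + 648 + 54\right)} = -8 + \frac{1}{18 \cdot 701} = -8 + \frac{1}{18} \cdot \frac{1}{701} = -8 + \frac{1}{12618} = - \frac{100943}{12618}$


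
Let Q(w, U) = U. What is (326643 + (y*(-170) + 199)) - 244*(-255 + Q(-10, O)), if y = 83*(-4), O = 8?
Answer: 443550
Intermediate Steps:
y = -332
(326643 + (y*(-170) + 199)) - 244*(-255 + Q(-10, O)) = (326643 + (-332*(-170) + 199)) - 244*(-255 + 8) = (326643 + (56440 + 199)) - 244*(-247) = (326643 + 56639) + 60268 = 383282 + 60268 = 443550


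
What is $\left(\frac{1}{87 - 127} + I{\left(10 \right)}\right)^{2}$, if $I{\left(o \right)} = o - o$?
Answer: $\frac{1}{1600} \approx 0.000625$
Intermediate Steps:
$I{\left(o \right)} = 0$
$\left(\frac{1}{87 - 127} + I{\left(10 \right)}\right)^{2} = \left(\frac{1}{87 - 127} + 0\right)^{2} = \left(\frac{1}{-40} + 0\right)^{2} = \left(- \frac{1}{40} + 0\right)^{2} = \left(- \frac{1}{40}\right)^{2} = \frac{1}{1600}$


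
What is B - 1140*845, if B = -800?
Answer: -964100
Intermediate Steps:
B - 1140*845 = -800 - 1140*845 = -800 - 963300 = -964100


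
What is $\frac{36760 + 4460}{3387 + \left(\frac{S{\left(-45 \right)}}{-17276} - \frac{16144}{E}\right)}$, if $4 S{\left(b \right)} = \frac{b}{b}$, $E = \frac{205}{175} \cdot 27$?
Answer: $\frac{3153252836160}{220052634269} \approx 14.33$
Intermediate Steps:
$E = \frac{1107}{35}$ ($E = 205 \cdot \frac{1}{175} \cdot 27 = \frac{41}{35} \cdot 27 = \frac{1107}{35} \approx 31.629$)
$S{\left(b \right)} = \frac{1}{4}$ ($S{\left(b \right)} = \frac{b \frac{1}{b}}{4} = \frac{1}{4} \cdot 1 = \frac{1}{4}$)
$\frac{36760 + 4460}{3387 + \left(\frac{S{\left(-45 \right)}}{-17276} - \frac{16144}{E}\right)} = \frac{36760 + 4460}{3387 + \left(\frac{1}{4 \left(-17276\right)} - \frac{16144}{\frac{1107}{35}}\right)} = \frac{41220}{3387 + \left(\frac{1}{4} \left(- \frac{1}{17276}\right) - \frac{565040}{1107}\right)} = \frac{41220}{3387 - \frac{39046525267}{76498128}} = \frac{41220}{\frac{220052634269}{76498128}} = 41220 \cdot \frac{76498128}{220052634269} = \frac{3153252836160}{220052634269}$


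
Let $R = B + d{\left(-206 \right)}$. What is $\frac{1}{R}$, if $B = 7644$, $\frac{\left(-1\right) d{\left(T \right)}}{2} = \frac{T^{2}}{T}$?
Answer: $\frac{1}{8056} \approx 0.00012413$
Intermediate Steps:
$d{\left(T \right)} = - 2 T$ ($d{\left(T \right)} = - 2 \frac{T^{2}}{T} = - 2 T$)
$R = 8056$ ($R = 7644 - -412 = 7644 + 412 = 8056$)
$\frac{1}{R} = \frac{1}{8056}$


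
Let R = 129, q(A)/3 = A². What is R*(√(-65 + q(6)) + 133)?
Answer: 17157 + 129*√43 ≈ 18003.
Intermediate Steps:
q(A) = 3*A²
R*(√(-65 + q(6)) + 133) = 129*(√(-65 + 3*6²) + 133) = 129*(√(-65 + 3*36) + 133) = 129*(√(-65 + 108) + 133) = 129*(√43 + 133) = 129*(133 + √43) = 17157 + 129*√43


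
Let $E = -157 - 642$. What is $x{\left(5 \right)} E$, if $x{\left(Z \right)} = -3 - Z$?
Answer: $6392$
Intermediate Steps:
$E = -799$
$x{\left(5 \right)} E = \left(-3 - 5\right) \left(-799\right) = \left(-8\right) \left(-799\right) = 6392$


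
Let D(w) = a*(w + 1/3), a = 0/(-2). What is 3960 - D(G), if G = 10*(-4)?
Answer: 3960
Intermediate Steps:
G = -40
a = 0 (a = 0*(-1/2) = 0)
D(w) = 0 (D(w) = 0*(w + 1/3) = 0*(1/3 + w) = 0)
3960 - D(G) = 3960 - 1*0 = 3960 + 0 = 3960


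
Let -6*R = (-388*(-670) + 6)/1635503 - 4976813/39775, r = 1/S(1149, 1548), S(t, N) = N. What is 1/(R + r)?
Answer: 2341876745700/48777027506009 ≈ 0.048012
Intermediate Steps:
r = 1/1548 ≈ 0.00064600
R = 2709750814763/130104263650 (R = -((-388*(-670) + 6)/1635503 - 4976813/39775)/6 = -((259960 + 6)*(1/1635503) - 4976813*1/39775)/6 = -(259966*(1/1635503) - 4976813/39775)/6 = -(259966/1635503 - 4976813/39775)/6 = -⅙*(-8129252444289/65052131825) = 2709750814763/130104263650 ≈ 20.828)
1/(R + r) = 1/(2709750814763/130104263650 + 1/1548) = 1/(48777027506009/2341876745700) = 2341876745700/48777027506009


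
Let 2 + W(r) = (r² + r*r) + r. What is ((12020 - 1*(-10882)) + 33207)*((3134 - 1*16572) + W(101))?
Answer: 396297867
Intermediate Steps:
W(r) = -2 + r + 2*r² (W(r) = -2 + ((r² + r*r) + r) = -2 + ((r² + r²) + r) = -2 + (2*r² + r) = -2 + (r + 2*r²) = -2 + r + 2*r²)
((12020 - 1*(-10882)) + 33207)*((3134 - 1*16572) + W(101)) = ((12020 - 1*(-10882)) + 33207)*((3134 - 1*16572) + (-2 + 101 + 2*101²)) = ((12020 + 10882) + 33207)*((3134 - 16572) + (-2 + 101 + 2*10201)) = (22902 + 33207)*(-13438 + (-2 + 101 + 20402)) = 56109*(-13438 + 20501) = 56109*7063 = 396297867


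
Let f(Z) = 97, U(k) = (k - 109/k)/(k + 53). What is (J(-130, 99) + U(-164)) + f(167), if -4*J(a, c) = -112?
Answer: 767429/6068 ≈ 126.47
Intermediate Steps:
U(k) = (k - 109/k)/(53 + k)
J(a, c) = 28 (J(a, c) = -¼*(-112) = 28)
(J(-130, 99) + U(-164)) + f(167) = (28 + (-109 + (-164)²)/((-164)*(53 - 164))) + 97 = (28 - 1/164*(-109 + 26896)/(-111)) + 97 = (28 - 1/164*(-1/111)*26787) + 97 = (28 + 8929/6068) + 97 = 178833/6068 + 97 = 767429/6068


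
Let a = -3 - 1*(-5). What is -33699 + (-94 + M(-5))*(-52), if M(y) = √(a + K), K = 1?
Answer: -28811 - 52*√3 ≈ -28901.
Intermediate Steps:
a = 2 (a = -3 + 5 = 2)
M(y) = √3 (M(y) = √(2 + 1) = √3)
-33699 + (-94 + M(-5))*(-52) = -33699 + (-94 + √3)*(-52) = -33699 + (4888 - 52*√3) = -28811 - 52*√3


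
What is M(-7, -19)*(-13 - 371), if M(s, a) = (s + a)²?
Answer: -259584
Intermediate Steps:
M(s, a) = (a + s)²
M(-7, -19)*(-13 - 371) = (-19 - 7)²*(-13 - 371) = (-26)²*(-384) = 676*(-384) = -259584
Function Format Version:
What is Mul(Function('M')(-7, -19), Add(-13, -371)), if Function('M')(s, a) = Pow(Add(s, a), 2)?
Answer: -259584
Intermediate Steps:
Function('M')(s, a) = Pow(Add(a, s), 2)
Mul(Function('M')(-7, -19), Add(-13, -371)) = Mul(Pow(Add(-19, -7), 2), Add(-13, -371)) = Mul(Pow(-26, 2), -384) = Mul(676, -384) = -259584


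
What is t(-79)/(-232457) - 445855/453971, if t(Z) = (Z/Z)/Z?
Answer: -8187726689094/8336770203013 ≈ -0.98212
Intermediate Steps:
t(Z) = 1/Z
t(-79)/(-232457) - 445855/453971 = 1/(-79*(-232457)) - 445855/453971 = -1/79*(-1/232457) - 445855*1/453971 = 1/18364103 - 445855/453971 = -8187726689094/8336770203013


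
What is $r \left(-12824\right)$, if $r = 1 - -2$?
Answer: $-38472$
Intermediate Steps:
$r = 3$ ($r = 1 + 2 = 3$)
$r \left(-12824\right) = 3 \left(-12824\right) = -38472$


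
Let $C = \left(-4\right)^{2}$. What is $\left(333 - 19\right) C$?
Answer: $5024$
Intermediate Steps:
$C = 16$
$\left(333 - 19\right) C = \left(333 - 19\right) 16 = 314 \cdot 16 = 5024$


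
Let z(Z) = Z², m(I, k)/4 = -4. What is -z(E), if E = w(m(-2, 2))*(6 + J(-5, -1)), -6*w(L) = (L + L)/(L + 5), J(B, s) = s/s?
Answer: -12544/1089 ≈ -11.519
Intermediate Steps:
J(B, s) = 1
m(I, k) = -16 (m(I, k) = 4*(-4) = -16)
w(L) = -L/(3*(5 + L)) (w(L) = -(L + L)/(6*(L + 5)) = -2*L/(6*(5 + L)) = -L/(3*(5 + L)))
E = -112/33 (E = (-1*(-16)/(15 + 3*(-16)))*(6 + 1) = -1*(-16)/(15 - 48)*7 = -1*(-16)/(-33)*7 = -1*(-16)*(-1/33)*7 = -16/33*7 = -112/33 ≈ -3.3939)
-z(E) = -(-112/33)² = -1*12544/1089 = -12544/1089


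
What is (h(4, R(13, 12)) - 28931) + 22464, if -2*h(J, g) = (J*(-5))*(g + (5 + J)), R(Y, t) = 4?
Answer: -6337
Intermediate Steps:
h(J, g) = 5*J*(5 + J + g)/2 (h(J, g) = -J*(-5)*(g + (5 + J))/2 = -(-5*J)*(5 + J + g)/2 = -(-5)*J*(5 + J + g)/2 = 5*J*(5 + J + g)/2)
(h(4, R(13, 12)) - 28931) + 22464 = ((5/2)*4*(5 + 4 + 4) - 28931) + 22464 = ((5/2)*4*13 - 28931) + 22464 = (130 - 28931) + 22464 = -28801 + 22464 = -6337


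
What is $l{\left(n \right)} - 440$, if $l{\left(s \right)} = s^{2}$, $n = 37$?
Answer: $929$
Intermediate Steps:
$l{\left(n \right)} - 440 = 37^{2} - 440 = 1369 - 440 = 929$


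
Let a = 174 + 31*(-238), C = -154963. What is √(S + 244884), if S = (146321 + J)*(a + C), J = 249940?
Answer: I*√64260212703 ≈ 2.535e+5*I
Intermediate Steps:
a = -7204 (a = 174 - 7378 = -7204)
S = -64260457587 (S = (146321 + 249940)*(-7204 - 154963) = 396261*(-162167) = -64260457587)
√(S + 244884) = √(-64260457587 + 244884) = √(-64260212703) = I*√64260212703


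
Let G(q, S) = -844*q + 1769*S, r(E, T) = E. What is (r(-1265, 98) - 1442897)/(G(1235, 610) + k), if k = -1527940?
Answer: 722081/745595 ≈ 0.96846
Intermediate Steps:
(r(-1265, 98) - 1442897)/(G(1235, 610) + k) = (-1265 - 1442897)/((-844*1235 + 1769*610) - 1527940) = -1444162/((-1042340 + 1079090) - 1527940) = -1444162/(36750 - 1527940) = -1444162/(-1491190) = -1444162*(-1/1491190) = 722081/745595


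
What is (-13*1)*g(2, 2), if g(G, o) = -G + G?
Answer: 0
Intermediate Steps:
g(G, o) = 0
(-13*1)*g(2, 2) = -13*1*0 = -13*0 = 0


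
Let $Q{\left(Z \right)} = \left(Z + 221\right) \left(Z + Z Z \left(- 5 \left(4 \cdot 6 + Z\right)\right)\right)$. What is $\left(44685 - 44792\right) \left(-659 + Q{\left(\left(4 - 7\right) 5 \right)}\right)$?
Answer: $223576393$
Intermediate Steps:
$Q{\left(Z \right)} = \left(221 + Z\right) \left(Z + Z^{2} \left(-120 - 5 Z\right)\right)$ ($Q{\left(Z \right)} = \left(221 + Z\right) \left(Z + Z^{2} \left(- 5 \left(24 + Z\right)\right)\right) = \left(221 + Z\right) \left(Z + Z^{2} \left(-120 - 5 Z\right)\right)$)
$\left(44685 - 44792\right) \left(-659 + Q{\left(\left(4 - 7\right) 5 \right)}\right) = \left(44685 - 44792\right) \left(-659 + \left(4 - 7\right) 5 \left(221 - 26519 \left(4 - 7\right) 5 - 1225 \left(\left(4 - 7\right) 5\right)^{2} - 5 \left(\left(4 - 7\right) 5\right)^{3}\right)\right) = - 107 \left(-659 + \left(-3\right) 5 \left(221 - 26519 \left(\left(-3\right) 5\right) - 1225 \left(\left(-3\right) 5\right)^{2} - 5 \left(\left(-3\right) 5\right)^{3}\right)\right) = - 107 \left(-659 - 15 \left(221 - -397785 - 1225 \left(-15\right)^{2} - 5 \left(-15\right)^{3}\right)\right) = - 107 \left(-659 - 15 \left(221 + 397785 - 275625 - -16875\right)\right) = - 107 \left(-659 - 15 \left(221 + 397785 - 275625 + 16875\right)\right) = - 107 \left(-659 - 2088840\right) = \left(-107\right) \left(-2089499\right) = 223576393$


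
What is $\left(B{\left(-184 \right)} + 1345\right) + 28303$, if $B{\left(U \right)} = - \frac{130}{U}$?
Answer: $\frac{2727681}{92} \approx 29649.0$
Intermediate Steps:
$\left(B{\left(-184 \right)} + 1345\right) + 28303 = \left(- \frac{130}{-184} + 1345\right) + 28303 = \left(\left(-130\right) \left(- \frac{1}{184}\right) + 1345\right) + 28303 = \left(\frac{65}{92} + 1345\right) + 28303 = \frac{123805}{92} + 28303 = \frac{2727681}{92}$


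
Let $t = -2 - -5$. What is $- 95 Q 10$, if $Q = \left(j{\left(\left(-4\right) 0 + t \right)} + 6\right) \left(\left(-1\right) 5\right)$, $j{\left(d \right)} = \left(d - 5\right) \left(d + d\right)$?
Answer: $-28500$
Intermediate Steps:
$t = 3$ ($t = -2 + 5 = 3$)
$j{\left(d \right)} = 2 d \left(-5 + d\right)$ ($j{\left(d \right)} = \left(-5 + d\right) 2 d = 2 d \left(-5 + d\right)$)
$Q = 30$ ($Q = \left(2 \left(\left(-4\right) 0 + 3\right) \left(-5 + \left(\left(-4\right) 0 + 3\right)\right) + 6\right) \left(\left(-1\right) 5\right) = \left(2 \left(0 + 3\right) \left(-5 + \left(0 + 3\right)\right) + 6\right) \left(-5\right) = \left(2 \cdot 3 \left(-5 + 3\right) + 6\right) \left(-5\right) = \left(2 \cdot 3 \left(-2\right) + 6\right) \left(-5\right) = \left(-12 + 6\right) \left(-5\right) = \left(-6\right) \left(-5\right) = 30$)
$- 95 Q 10 = \left(-95\right) 30 \cdot 10 = \left(-2850\right) 10 = -28500$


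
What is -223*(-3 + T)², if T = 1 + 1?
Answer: -223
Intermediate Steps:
T = 2
-223*(-3 + T)² = -223*(-3 + 2)² = -223*(-1)² = -223*1 = -223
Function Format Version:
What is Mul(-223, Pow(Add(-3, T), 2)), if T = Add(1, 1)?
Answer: -223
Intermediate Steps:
T = 2
Mul(-223, Pow(Add(-3, T), 2)) = Mul(-223, Pow(Add(-3, 2), 2)) = Mul(-223, Pow(-1, 2)) = Mul(-223, 1) = -223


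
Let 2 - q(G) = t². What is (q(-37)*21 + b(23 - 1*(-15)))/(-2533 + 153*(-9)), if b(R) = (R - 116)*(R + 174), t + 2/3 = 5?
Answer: 10133/2346 ≈ 4.3193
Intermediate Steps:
t = 13/3 (t = -⅔ + 5 = 13/3 ≈ 4.3333)
b(R) = (-116 + R)*(174 + R)
q(G) = -151/9 (q(G) = 2 - (13/3)² = 2 - 1*169/9 = 2 - 169/9 = -151/9)
(q(-37)*21 + b(23 - 1*(-15)))/(-2533 + 153*(-9)) = (-151/9*21 + (-20184 + (23 - 1*(-15))² + 58*(23 - 1*(-15))))/(-2533 + 153*(-9)) = (-1057/3 + (-20184 + (23 + 15)² + 58*(23 + 15)))/(-2533 - 1377) = (-1057/3 + (-20184 + 38² + 58*38))/(-3910) = (-1057/3 + (-20184 + 1444 + 2204))*(-1/3910) = (-1057/3 - 16536)*(-1/3910) = -50665/3*(-1/3910) = 10133/2346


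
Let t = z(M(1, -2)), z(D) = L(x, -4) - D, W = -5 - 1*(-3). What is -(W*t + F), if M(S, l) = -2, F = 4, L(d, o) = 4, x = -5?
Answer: 8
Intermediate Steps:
W = -2 (W = -5 + 3 = -2)
z(D) = 4 - D
t = 6 (t = 4 - 1*(-2) = 4 + 2 = 6)
-(W*t + F) = -(-2*6 + 4) = -(-12 + 4) = -1*(-8) = 8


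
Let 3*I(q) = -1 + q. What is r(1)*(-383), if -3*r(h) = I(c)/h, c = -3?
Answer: -1532/9 ≈ -170.22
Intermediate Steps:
I(q) = -1/3 + q/3 (I(q) = (-1 + q)/3 = -1/3 + q/3)
r(h) = 4/(9*h) (r(h) = -(-1/3 + (1/3)*(-3))/(3*h) = -(-1/3 - 1)/(3*h) = -(-4)/(9*h) = 4/(9*h))
r(1)*(-383) = ((4/9)/1)*(-383) = ((4/9)*1)*(-383) = (4/9)*(-383) = -1532/9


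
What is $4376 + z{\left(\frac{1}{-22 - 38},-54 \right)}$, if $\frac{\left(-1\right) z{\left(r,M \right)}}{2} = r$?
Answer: $\frac{131281}{30} \approx 4376.0$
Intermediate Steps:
$z{\left(r,M \right)} = - 2 r$
$4376 + z{\left(\frac{1}{-22 - 38},-54 \right)} = 4376 - \frac{2}{-22 - 38} = 4376 - \frac{2}{-60} = 4376 - - \frac{1}{30} = 4376 + \frac{1}{30} = \frac{131281}{30}$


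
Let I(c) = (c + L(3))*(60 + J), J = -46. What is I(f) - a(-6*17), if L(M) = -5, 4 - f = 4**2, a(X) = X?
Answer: -136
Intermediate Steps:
f = -12 (f = 4 - 1*4**2 = 4 - 1*16 = 4 - 16 = -12)
I(c) = -70 + 14*c (I(c) = (c - 5)*(60 - 46) = (-5 + c)*14 = -70 + 14*c)
I(f) - a(-6*17) = (-70 + 14*(-12)) - (-6)*17 = (-70 - 168) - 1*(-102) = -238 + 102 = -136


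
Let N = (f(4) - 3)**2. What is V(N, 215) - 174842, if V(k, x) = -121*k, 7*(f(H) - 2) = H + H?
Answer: -8567379/49 ≈ -1.7484e+5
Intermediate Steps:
f(H) = 2 + 2*H/7 (f(H) = 2 + (H + H)/7 = 2 + (2*H)/7 = 2 + 2*H/7)
N = 1/49 (N = ((2 + (2/7)*4) - 3)**2 = ((2 + 8/7) - 3)**2 = (22/7 - 3)**2 = (1/7)**2 = 1/49 ≈ 0.020408)
V(N, 215) - 174842 = -121*1/49 - 174842 = -121/49 - 174842 = -8567379/49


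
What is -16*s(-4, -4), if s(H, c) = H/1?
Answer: 64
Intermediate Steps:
s(H, c) = H (s(H, c) = H*1 = H)
-16*s(-4, -4) = -16*(-4) = 64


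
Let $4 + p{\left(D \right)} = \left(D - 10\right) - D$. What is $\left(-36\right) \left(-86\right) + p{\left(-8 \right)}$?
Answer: $3082$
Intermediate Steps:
$p{\left(D \right)} = -14$ ($p{\left(D \right)} = -4 + \left(\left(D - 10\right) - D\right) = -4 + \left(\left(-10 + D\right) - D\right) = -4 - 10 = -14$)
$\left(-36\right) \left(-86\right) + p{\left(-8 \right)} = \left(-36\right) \left(-86\right) - 14 = 3096 - 14 = 3082$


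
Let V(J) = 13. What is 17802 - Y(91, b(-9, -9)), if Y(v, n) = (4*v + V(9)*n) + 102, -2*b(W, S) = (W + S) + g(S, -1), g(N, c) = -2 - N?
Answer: 34529/2 ≈ 17265.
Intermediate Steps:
b(W, S) = 1 - W/2 (b(W, S) = -((W + S) + (-2 - S))/2 = -((S + W) + (-2 - S))/2 = -(-2 + W)/2 = 1 - W/2)
Y(v, n) = 102 + 4*v + 13*n (Y(v, n) = (4*v + 13*n) + 102 = 102 + 4*v + 13*n)
17802 - Y(91, b(-9, -9)) = 17802 - (102 + 4*91 + 13*(1 - ½*(-9))) = 17802 - (102 + 364 + 13*(1 + 9/2)) = 17802 - (102 + 364 + 13*(11/2)) = 17802 - (102 + 364 + 143/2) = 17802 - 1*1075/2 = 17802 - 1075/2 = 34529/2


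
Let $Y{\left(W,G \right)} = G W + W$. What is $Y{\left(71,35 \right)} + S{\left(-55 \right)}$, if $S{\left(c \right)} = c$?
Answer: $2501$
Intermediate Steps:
$Y{\left(W,G \right)} = W + G W$
$Y{\left(71,35 \right)} + S{\left(-55 \right)} = 71 \left(1 + 35\right) - 55 = 71 \cdot 36 - 55 = 2556 - 55 = 2501$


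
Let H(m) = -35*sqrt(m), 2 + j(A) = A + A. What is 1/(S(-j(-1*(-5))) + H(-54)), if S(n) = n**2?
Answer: 32/35123 + 105*I*sqrt(6)/70246 ≈ 0.00091108 + 0.0036614*I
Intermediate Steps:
j(A) = -2 + 2*A (j(A) = -2 + (A + A) = -2 + 2*A)
1/(S(-j(-1*(-5))) + H(-54)) = 1/((-(-2 + 2*(-1*(-5))))**2 - 105*I*sqrt(6)) = 1/((-(-2 + 2*5))**2 - 105*I*sqrt(6)) = 1/((-(-2 + 10))**2 - 105*I*sqrt(6)) = 1/((-1*8)**2 - 105*I*sqrt(6)) = 1/((-8)**2 - 105*I*sqrt(6)) = 1/(64 - 105*I*sqrt(6))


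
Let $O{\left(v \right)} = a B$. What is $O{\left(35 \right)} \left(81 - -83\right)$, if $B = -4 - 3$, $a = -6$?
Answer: $6888$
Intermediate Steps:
$B = -7$
$O{\left(v \right)} = 42$ ($O{\left(v \right)} = \left(-6\right) \left(-7\right) = 42$)
$O{\left(35 \right)} \left(81 - -83\right) = 42 \left(81 - -83\right) = 42 \left(81 + 83\right) = 42 \cdot 164 = 6888$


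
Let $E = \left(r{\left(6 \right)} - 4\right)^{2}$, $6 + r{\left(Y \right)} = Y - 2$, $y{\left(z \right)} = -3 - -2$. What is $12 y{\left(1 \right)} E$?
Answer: $-432$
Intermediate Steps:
$y{\left(z \right)} = -1$ ($y{\left(z \right)} = -3 + 2 = -1$)
$r{\left(Y \right)} = -8 + Y$ ($r{\left(Y \right)} = -6 + \left(Y - 2\right) = -6 + \left(-2 + Y\right) = -8 + Y$)
$E = 36$ ($E = \left(\left(-8 + 6\right) - 4\right)^{2} = \left(-2 - 4\right)^{2} = \left(-6\right)^{2} = 36$)
$12 y{\left(1 \right)} E = 12 \left(-1\right) 36 = \left(-12\right) 36 = -432$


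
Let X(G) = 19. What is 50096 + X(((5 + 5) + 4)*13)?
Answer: 50115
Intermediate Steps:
50096 + X(((5 + 5) + 4)*13) = 50096 + 19 = 50115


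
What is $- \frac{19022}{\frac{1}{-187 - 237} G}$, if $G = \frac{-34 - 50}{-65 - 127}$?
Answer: $\frac{129045248}{7} \approx 1.8435 \cdot 10^{7}$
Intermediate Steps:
$G = \frac{7}{16}$ ($G = - \frac{84}{-192} = \left(-84\right) \left(- \frac{1}{192}\right) = \frac{7}{16} \approx 0.4375$)
$- \frac{19022}{\frac{1}{-187 - 237} G} = - \frac{19022}{\frac{1}{-187 - 237} \cdot \frac{7}{16}} = - \frac{19022}{\frac{1}{-424} \cdot \frac{7}{16}} = - \frac{19022}{\left(- \frac{1}{424}\right) \frac{7}{16}} = - \frac{19022}{- \frac{7}{6784}} = \left(-19022\right) \left(- \frac{6784}{7}\right) = \frac{129045248}{7}$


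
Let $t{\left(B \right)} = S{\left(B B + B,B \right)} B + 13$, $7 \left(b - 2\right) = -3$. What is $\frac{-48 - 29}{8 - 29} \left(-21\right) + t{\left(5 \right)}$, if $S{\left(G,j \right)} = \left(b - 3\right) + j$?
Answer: $- \frac{323}{7} \approx -46.143$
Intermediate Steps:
$b = \frac{11}{7}$ ($b = 2 + \frac{1}{7} \left(-3\right) = 2 - \frac{3}{7} = \frac{11}{7} \approx 1.5714$)
$S{\left(G,j \right)} = - \frac{10}{7} + j$ ($S{\left(G,j \right)} = \left(\frac{11}{7} - 3\right) + j = - \frac{10}{7} + j$)
$t{\left(B \right)} = 13 + B \left(- \frac{10}{7} + B\right)$ ($t{\left(B \right)} = \left(- \frac{10}{7} + B\right) B + 13 = B \left(- \frac{10}{7} + B\right) + 13 = 13 + B \left(- \frac{10}{7} + B\right)$)
$\frac{-48 - 29}{8 - 29} \left(-21\right) + t{\left(5 \right)} = \frac{-48 - 29}{8 - 29} \left(-21\right) + \left(13 + \frac{1}{7} \cdot 5 \left(-10 + 7 \cdot 5\right)\right) = - \frac{77}{-21} \left(-21\right) + \left(13 + \frac{1}{7} \cdot 5 \left(-10 + 35\right)\right) = \left(-77\right) \left(- \frac{1}{21}\right) \left(-21\right) + \left(13 + \frac{1}{7} \cdot 5 \cdot 25\right) = \frac{11}{3} \left(-21\right) + \left(13 + \frac{125}{7}\right) = -77 + \frac{216}{7} = - \frac{323}{7}$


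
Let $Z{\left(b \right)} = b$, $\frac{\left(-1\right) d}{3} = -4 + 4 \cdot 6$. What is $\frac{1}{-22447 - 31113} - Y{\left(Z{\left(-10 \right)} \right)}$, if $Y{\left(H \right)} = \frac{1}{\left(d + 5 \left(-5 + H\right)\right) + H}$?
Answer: $\frac{10683}{1553240} \approx 0.0068779$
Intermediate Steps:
$d = -60$ ($d = - 3 \left(-4 + 4 \cdot 6\right) = - 3 \left(-4 + 24\right) = \left(-3\right) 20 = -60$)
$Y{\left(H \right)} = \frac{1}{-85 + 6 H}$ ($Y{\left(H \right)} = \frac{1}{\left(-60 + 5 \left(-5 + H\right)\right) + H} = \frac{1}{\left(-60 + \left(-25 + 5 H\right)\right) + H} = \frac{1}{\left(-85 + 5 H\right) + H} = \frac{1}{-85 + 6 H}$)
$\frac{1}{-22447 - 31113} - Y{\left(Z{\left(-10 \right)} \right)} = \frac{1}{-22447 - 31113} - \frac{1}{-85 + 6 \left(-10\right)} = \frac{1}{-53560} - \frac{1}{-85 - 60} = - \frac{1}{53560} - \frac{1}{-145} = - \frac{1}{53560} - - \frac{1}{145} = - \frac{1}{53560} + \frac{1}{145} = \frac{10683}{1553240}$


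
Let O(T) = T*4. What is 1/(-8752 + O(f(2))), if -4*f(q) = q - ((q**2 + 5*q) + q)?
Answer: -1/8738 ≈ -0.00011444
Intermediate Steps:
f(q) = q**2/4 + 5*q/4 (f(q) = -(q - ((q**2 + 5*q) + q))/4 = -(q - (q**2 + 6*q))/4 = -(q + (-q**2 - 6*q))/4 = -(-q**2 - 5*q)/4 = q**2/4 + 5*q/4)
O(T) = 4*T
1/(-8752 + O(f(2))) = 1/(-8752 + 4*((1/4)*2*(5 + 2))) = 1/(-8752 + 4*((1/4)*2*7)) = 1/(-8752 + 4*(7/2)) = 1/(-8752 + 14) = 1/(-8738) = -1/8738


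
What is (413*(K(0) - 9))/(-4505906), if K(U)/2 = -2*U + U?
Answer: 3717/4505906 ≈ 0.00082492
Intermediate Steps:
K(U) = -2*U (K(U) = 2*(-2*U + U) = 2*(-U) = -2*U)
(413*(K(0) - 9))/(-4505906) = (413*(-2*0 - 9))/(-4505906) = (413*(0 - 9))*(-1/4505906) = (413*(-9))*(-1/4505906) = -3717*(-1/4505906) = 3717/4505906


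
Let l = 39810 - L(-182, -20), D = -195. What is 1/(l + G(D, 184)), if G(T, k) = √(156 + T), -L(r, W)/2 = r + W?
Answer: 39406/1552832875 - I*√39/1552832875 ≈ 2.5377e-5 - 4.0217e-9*I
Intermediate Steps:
L(r, W) = -2*W - 2*r (L(r, W) = -2*(r + W) = -2*(W + r) = -2*W - 2*r)
l = 39406 (l = 39810 - (-2*(-20) - 2*(-182)) = 39810 - (40 + 364) = 39810 - 1*404 = 39810 - 404 = 39406)
1/(l + G(D, 184)) = 1/(39406 + √(156 - 195)) = 1/(39406 + √(-39)) = 1/(39406 + I*√39)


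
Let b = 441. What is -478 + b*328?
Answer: 144170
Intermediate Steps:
-478 + b*328 = -478 + 441*328 = -478 + 144648 = 144170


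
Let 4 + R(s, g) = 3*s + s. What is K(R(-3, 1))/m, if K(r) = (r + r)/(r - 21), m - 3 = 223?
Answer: 16/4181 ≈ 0.0038268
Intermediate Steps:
m = 226 (m = 3 + 223 = 226)
R(s, g) = -4 + 4*s (R(s, g) = -4 + (3*s + s) = -4 + 4*s)
K(r) = 2*r/(-21 + r) (K(r) = (2*r)/(-21 + r) = 2*r/(-21 + r))
K(R(-3, 1))/m = (2*(-4 + 4*(-3))/(-21 + (-4 + 4*(-3))))/226 = (2*(-4 - 12)/(-21 + (-4 - 12)))*(1/226) = (2*(-16)/(-21 - 16))*(1/226) = (2*(-16)/(-37))*(1/226) = (2*(-16)*(-1/37))*(1/226) = (32/37)*(1/226) = 16/4181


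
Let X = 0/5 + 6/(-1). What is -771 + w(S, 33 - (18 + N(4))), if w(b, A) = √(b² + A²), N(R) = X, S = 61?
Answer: -771 + √4162 ≈ -706.49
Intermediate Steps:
X = -6 (X = 0*(⅕) + 6*(-1) = 0 - 6 = -6)
N(R) = -6
w(b, A) = √(A² + b²)
-771 + w(S, 33 - (18 + N(4))) = -771 + √((33 - (18 - 6))² + 61²) = -771 + √((33 - 1*12)² + 3721) = -771 + √((33 - 12)² + 3721) = -771 + √(21² + 3721) = -771 + √(441 + 3721) = -771 + √4162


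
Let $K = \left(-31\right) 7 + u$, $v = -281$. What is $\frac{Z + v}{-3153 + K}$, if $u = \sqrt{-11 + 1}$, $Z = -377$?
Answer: $\frac{221746}{1135691} + \frac{329 i \sqrt{10}}{5678455} \approx 0.19525 + 0.00018322 i$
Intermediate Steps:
$u = i \sqrt{10}$ ($u = \sqrt{-10} = i \sqrt{10} \approx 3.1623 i$)
$K = -217 + i \sqrt{10}$ ($K = \left(-31\right) 7 + i \sqrt{10} = -217 + i \sqrt{10} \approx -217.0 + 3.1623 i$)
$\frac{Z + v}{-3153 + K} = \frac{-377 - 281}{-3153 - \left(217 - i \sqrt{10}\right)} = - \frac{658}{-3370 + i \sqrt{10}}$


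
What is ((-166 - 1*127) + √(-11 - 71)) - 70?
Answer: -363 + I*√82 ≈ -363.0 + 9.0554*I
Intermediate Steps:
((-166 - 1*127) + √(-11 - 71)) - 70 = ((-166 - 127) + √(-82)) - 70 = (-293 + I*√82) - 70 = -363 + I*√82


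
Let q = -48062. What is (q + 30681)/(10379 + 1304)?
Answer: -2483/1669 ≈ -1.4877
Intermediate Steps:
(q + 30681)/(10379 + 1304) = (-48062 + 30681)/(10379 + 1304) = -17381/11683 = -17381*1/11683 = -2483/1669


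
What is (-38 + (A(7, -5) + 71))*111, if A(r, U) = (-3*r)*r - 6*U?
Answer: -9324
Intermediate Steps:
A(r, U) = -6*U - 3*r² (A(r, U) = -3*r² - 6*U = -6*U - 3*r²)
(-38 + (A(7, -5) + 71))*111 = (-38 + ((-6*(-5) - 3*7²) + 71))*111 = (-38 + ((30 - 3*49) + 71))*111 = (-38 + ((30 - 147) + 71))*111 = (-38 + (-117 + 71))*111 = (-38 - 46)*111 = -84*111 = -9324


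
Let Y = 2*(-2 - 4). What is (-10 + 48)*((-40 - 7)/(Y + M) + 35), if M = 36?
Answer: 15067/12 ≈ 1255.6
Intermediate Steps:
Y = -12 (Y = 2*(-6) = -12)
(-10 + 48)*((-40 - 7)/(Y + M) + 35) = (-10 + 48)*((-40 - 7)/(-12 + 36) + 35) = 38*(-47/24 + 35) = 38*(793/24) = 15067/12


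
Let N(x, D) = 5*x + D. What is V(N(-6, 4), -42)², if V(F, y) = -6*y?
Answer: 63504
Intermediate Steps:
N(x, D) = D + 5*x
V(N(-6, 4), -42)² = (-6*(-42))² = 252² = 63504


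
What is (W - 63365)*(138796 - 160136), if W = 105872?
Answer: -907099380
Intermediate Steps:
(W - 63365)*(138796 - 160136) = (105872 - 63365)*(138796 - 160136) = 42507*(-21340) = -907099380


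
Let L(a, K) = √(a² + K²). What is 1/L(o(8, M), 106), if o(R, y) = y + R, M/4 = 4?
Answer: √2953/5906 ≈ 0.0092011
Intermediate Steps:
M = 16 (M = 4*4 = 16)
o(R, y) = R + y
L(a, K) = √(K² + a²)
1/L(o(8, M), 106) = 1/(√(106² + (8 + 16)²)) = 1/(√(11236 + 24²)) = 1/(√(11236 + 576)) = 1/(√11812) = 1/(2*√2953) = √2953/5906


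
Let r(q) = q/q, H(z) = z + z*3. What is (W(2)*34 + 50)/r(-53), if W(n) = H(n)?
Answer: 322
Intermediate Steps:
H(z) = 4*z (H(z) = z + 3*z = 4*z)
r(q) = 1
W(n) = 4*n
(W(2)*34 + 50)/r(-53) = ((4*2)*34 + 50)/1 = (8*34 + 50)*1 = (272 + 50)*1 = 322*1 = 322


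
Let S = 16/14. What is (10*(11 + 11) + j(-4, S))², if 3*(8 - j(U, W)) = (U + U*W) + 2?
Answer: 23367556/441 ≈ 52988.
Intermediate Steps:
S = 8/7 (S = 16*(1/14) = 8/7 ≈ 1.1429)
j(U, W) = 22/3 - U/3 - U*W/3 (j(U, W) = 8 - ((U + U*W) + 2)/3 = 8 - (2 + U + U*W)/3 = 8 + (-⅔ - U/3 - U*W/3) = 22/3 - U/3 - U*W/3)
(10*(11 + 11) + j(-4, S))² = (10*(11 + 11) + (22/3 - ⅓*(-4) - ⅓*(-4)*8/7))² = (10*22 + (22/3 + 4/3 + 32/21))² = (220 + 214/21)² = (4834/21)² = 23367556/441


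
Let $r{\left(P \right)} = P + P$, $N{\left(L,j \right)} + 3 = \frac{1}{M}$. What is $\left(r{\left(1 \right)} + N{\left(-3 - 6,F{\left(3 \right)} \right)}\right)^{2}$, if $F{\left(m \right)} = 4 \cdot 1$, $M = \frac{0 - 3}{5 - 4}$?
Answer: $\frac{16}{9} \approx 1.7778$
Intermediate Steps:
$M = -3$ ($M = - \frac{3}{1} = \left(-3\right) 1 = -3$)
$F{\left(m \right)} = 4$
$N{\left(L,j \right)} = - \frac{10}{3}$ ($N{\left(L,j \right)} = -3 + \frac{1}{-3} = -3 - \frac{1}{3} = - \frac{10}{3}$)
$r{\left(P \right)} = 2 P$
$\left(r{\left(1 \right)} + N{\left(-3 - 6,F{\left(3 \right)} \right)}\right)^{2} = \left(2 \cdot 1 - \frac{10}{3}\right)^{2} = \left(2 - \frac{10}{3}\right)^{2} = \left(- \frac{4}{3}\right)^{2} = \frac{16}{9}$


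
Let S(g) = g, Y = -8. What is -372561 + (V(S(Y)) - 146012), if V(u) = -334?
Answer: -518907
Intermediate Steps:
-372561 + (V(S(Y)) - 146012) = -372561 + (-334 - 146012) = -372561 - 146346 = -518907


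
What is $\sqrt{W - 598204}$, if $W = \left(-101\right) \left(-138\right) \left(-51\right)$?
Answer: $i \sqrt{1309042} \approx 1144.1 i$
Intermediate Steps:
$W = -710838$ ($W = 13938 \left(-51\right) = -710838$)
$\sqrt{W - 598204} = \sqrt{-710838 - 598204} = \sqrt{-1309042} = i \sqrt{1309042}$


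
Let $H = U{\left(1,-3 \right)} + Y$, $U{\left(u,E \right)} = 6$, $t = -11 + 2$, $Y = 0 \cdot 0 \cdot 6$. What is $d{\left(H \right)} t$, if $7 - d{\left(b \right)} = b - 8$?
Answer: $-81$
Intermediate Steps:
$Y = 0$ ($Y = 0 \cdot 6 = 0$)
$t = -9$
$H = 6$ ($H = 6 + 0 = 6$)
$d{\left(b \right)} = 15 - b$ ($d{\left(b \right)} = 7 - \left(b - 8\right) = 7 - \left(-8 + b\right) = 15 - b$)
$d{\left(H \right)} t = \left(15 - 6\right) \left(-9\right) = 9 \left(-9\right) = -81$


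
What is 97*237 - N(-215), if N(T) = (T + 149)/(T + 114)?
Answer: 2321823/101 ≈ 22988.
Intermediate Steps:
N(T) = (149 + T)/(114 + T)
97*237 - N(-215) = 97*237 - (149 - 215)/(114 - 215) = 22989 - (-66)/(-101) = 22989 - (-1)*(-66)/101 = 22989 - 1*66/101 = 22989 - 66/101 = 2321823/101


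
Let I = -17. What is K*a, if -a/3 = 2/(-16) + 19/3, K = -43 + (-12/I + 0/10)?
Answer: 107131/136 ≈ 787.73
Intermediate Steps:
K = -719/17 (K = -43 + (-12/(-17) + 0/10) = -43 + (-12*(-1/17) + 0*(⅒)) = -43 + (12/17 + 0) = -43 + 12/17 = -719/17 ≈ -42.294)
a = -149/8 (a = -3*(2/(-16) + 19/3) = -3*(2*(-1/16) + 19*(⅓)) = -3*(-⅛ + 19/3) = -3*149/24 = -149/8 ≈ -18.625)
K*a = -719/17*(-149/8) = 107131/136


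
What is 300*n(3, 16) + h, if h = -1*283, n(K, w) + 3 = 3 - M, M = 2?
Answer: -883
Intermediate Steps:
n(K, w) = -2 (n(K, w) = -3 + (3 - 1*2) = -3 + (3 - 2) = -3 + 1 = -2)
h = -283
300*n(3, 16) + h = 300*(-2) - 283 = -600 - 283 = -883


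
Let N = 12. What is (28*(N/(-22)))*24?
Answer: -4032/11 ≈ -366.55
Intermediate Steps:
(28*(N/(-22)))*24 = (28*(12/(-22)))*24 = (28*(12*(-1/22)))*24 = (28*(-6/11))*24 = -168/11*24 = -4032/11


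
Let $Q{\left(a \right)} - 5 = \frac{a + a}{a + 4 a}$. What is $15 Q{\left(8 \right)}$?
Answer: $81$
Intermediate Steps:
$Q{\left(a \right)} = \frac{27}{5}$ ($Q{\left(a \right)} = 5 + \frac{a + a}{a + 4 a} = 5 + \frac{2 a}{5 a} = 5 + 2 a \frac{1}{5 a} = 5 + \frac{2}{5} = \frac{27}{5}$)
$15 Q{\left(8 \right)} = 15 \cdot \frac{27}{5} = 81$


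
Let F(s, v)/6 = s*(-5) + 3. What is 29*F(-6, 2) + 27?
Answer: 5769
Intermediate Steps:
F(s, v) = 18 - 30*s (F(s, v) = 6*(s*(-5) + 3) = 6*(-5*s + 3) = 6*(3 - 5*s) = 18 - 30*s)
29*F(-6, 2) + 27 = 29*(18 - 30*(-6)) + 27 = 29*(18 + 180) + 27 = 29*198 + 27 = 5742 + 27 = 5769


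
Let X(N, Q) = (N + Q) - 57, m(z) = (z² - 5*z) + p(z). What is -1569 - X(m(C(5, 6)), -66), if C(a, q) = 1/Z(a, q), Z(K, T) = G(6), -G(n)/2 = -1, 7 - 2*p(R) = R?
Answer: -1447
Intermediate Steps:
p(R) = 7/2 - R/2
G(n) = 2 (G(n) = -2*(-1) = 2)
Z(K, T) = 2
C(a, q) = ½ (C(a, q) = 1/2 = ½)
m(z) = 7/2 + z² - 11*z/2 (m(z) = (z² - 5*z) + (7/2 - z/2) = 7/2 + z² - 11*z/2)
X(N, Q) = -57 + N + Q
-1569 - X(m(C(5, 6)), -66) = -1569 - (-57 + (7/2 + (½)² - 11/2*½) - 66) = -1569 - (-57 + (7/2 + ¼ - 11/4) - 66) = -1569 - (-57 + 1 - 66) = -1569 - 1*(-122) = -1569 + 122 = -1447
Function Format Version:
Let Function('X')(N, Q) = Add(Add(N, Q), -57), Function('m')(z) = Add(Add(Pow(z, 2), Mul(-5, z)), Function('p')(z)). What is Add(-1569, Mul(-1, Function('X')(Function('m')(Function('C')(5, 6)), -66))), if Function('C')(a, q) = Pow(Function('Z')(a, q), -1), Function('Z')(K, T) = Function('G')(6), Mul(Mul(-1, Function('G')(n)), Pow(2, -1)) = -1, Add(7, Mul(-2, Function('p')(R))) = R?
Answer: -1447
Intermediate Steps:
Function('p')(R) = Add(Rational(7, 2), Mul(Rational(-1, 2), R))
Function('G')(n) = 2 (Function('G')(n) = Mul(-2, -1) = 2)
Function('Z')(K, T) = 2
Function('C')(a, q) = Rational(1, 2) (Function('C')(a, q) = Pow(2, -1) = Rational(1, 2))
Function('m')(z) = Add(Rational(7, 2), Pow(z, 2), Mul(Rational(-11, 2), z)) (Function('m')(z) = Add(Add(Pow(z, 2), Mul(-5, z)), Add(Rational(7, 2), Mul(Rational(-1, 2), z))) = Add(Rational(7, 2), Pow(z, 2), Mul(Rational(-11, 2), z)))
Function('X')(N, Q) = Add(-57, N, Q)
Add(-1569, Mul(-1, Function('X')(Function('m')(Function('C')(5, 6)), -66))) = Add(-1569, Mul(-1, Add(-57, Add(Rational(7, 2), Pow(Rational(1, 2), 2), Mul(Rational(-11, 2), Rational(1, 2))), -66))) = Add(-1569, Mul(-1, Add(-57, Add(Rational(7, 2), Rational(1, 4), Rational(-11, 4)), -66))) = Add(-1569, Mul(-1, Add(-57, 1, -66))) = Add(-1569, Mul(-1, -122)) = Add(-1569, 122) = -1447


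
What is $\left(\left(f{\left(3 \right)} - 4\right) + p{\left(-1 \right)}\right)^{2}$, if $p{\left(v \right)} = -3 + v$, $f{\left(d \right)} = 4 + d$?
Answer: $1$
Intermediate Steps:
$\left(\left(f{\left(3 \right)} - 4\right) + p{\left(-1 \right)}\right)^{2} = \left(\left(\left(4 + 3\right) - 4\right) - 4\right)^{2} = \left(\left(7 - 4\right) - 4\right)^{2} = \left(3 - 4\right)^{2} = \left(-1\right)^{2} = 1$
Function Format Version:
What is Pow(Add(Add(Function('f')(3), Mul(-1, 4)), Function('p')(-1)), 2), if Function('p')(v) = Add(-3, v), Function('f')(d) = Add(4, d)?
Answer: 1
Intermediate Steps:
Pow(Add(Add(Function('f')(3), Mul(-1, 4)), Function('p')(-1)), 2) = Pow(Add(Add(Add(4, 3), Mul(-1, 4)), Add(-3, -1)), 2) = Pow(Add(Add(7, -4), -4), 2) = Pow(Add(3, -4), 2) = Pow(-1, 2) = 1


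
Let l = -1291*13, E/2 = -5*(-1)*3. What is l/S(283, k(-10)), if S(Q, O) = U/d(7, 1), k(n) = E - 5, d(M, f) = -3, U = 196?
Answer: 50349/196 ≈ 256.88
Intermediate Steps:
E = 30 (E = 2*(-5*(-1)*3) = 2*(5*3) = 2*15 = 30)
k(n) = 25 (k(n) = 30 - 5 = 25)
S(Q, O) = -196/3 (S(Q, O) = 196/(-3) = 196*(-⅓) = -196/3)
l = -16783
l/S(283, k(-10)) = -16783/(-196/3) = -16783*(-3/196) = 50349/196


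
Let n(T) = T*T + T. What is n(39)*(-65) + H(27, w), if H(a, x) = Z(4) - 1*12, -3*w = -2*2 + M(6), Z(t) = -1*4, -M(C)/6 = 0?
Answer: -101416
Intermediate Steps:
M(C) = 0 (M(C) = -6*0 = 0)
n(T) = T + T**2 (n(T) = T**2 + T = T + T**2)
Z(t) = -4
w = 4/3 (w = -(-2*2 + 0)/3 = -(-4 + 0)/3 = -1/3*(-4) = 4/3 ≈ 1.3333)
H(a, x) = -16 (H(a, x) = -4 - 1*12 = -4 - 12 = -16)
n(39)*(-65) + H(27, w) = (39*(1 + 39))*(-65) - 16 = (39*40)*(-65) - 16 = 1560*(-65) - 16 = -101400 - 16 = -101416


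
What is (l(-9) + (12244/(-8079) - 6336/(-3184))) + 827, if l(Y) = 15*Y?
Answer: 1113305660/1607721 ≈ 692.47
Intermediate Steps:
(l(-9) + (12244/(-8079) - 6336/(-3184))) + 827 = (15*(-9) + (12244/(-8079) - 6336/(-3184))) + 827 = (-135 + (12244*(-1/8079) - 6336*(-1/3184))) + 827 = (-135 + (-12244/8079 + 396/199)) + 827 = (-135 + 762728/1607721) + 827 = -216279607/1607721 + 827 = 1113305660/1607721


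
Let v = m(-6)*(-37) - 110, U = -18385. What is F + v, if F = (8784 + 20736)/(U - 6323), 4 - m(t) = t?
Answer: -990780/2059 ≈ -481.19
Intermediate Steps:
m(t) = 4 - t
F = -2460/2059 (F = (8784 + 20736)/(-18385 - 6323) = 29520/(-24708) = 29520*(-1/24708) = -2460/2059 ≈ -1.1948)
v = -480 (v = (4 - 1*(-6))*(-37) - 110 = (4 + 6)*(-37) - 110 = 10*(-37) - 110 = -370 - 110 = -480)
F + v = -2460/2059 - 480 = -990780/2059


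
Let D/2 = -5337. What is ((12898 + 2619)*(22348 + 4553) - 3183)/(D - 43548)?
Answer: -69569939/9037 ≈ -7698.3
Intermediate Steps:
D = -10674 (D = 2*(-5337) = -10674)
((12898 + 2619)*(22348 + 4553) - 3183)/(D - 43548) = ((12898 + 2619)*(22348 + 4553) - 3183)/(-10674 - 43548) = (15517*26901 - 3183)/(-54222) = (417422817 - 3183)*(-1/54222) = 417419634*(-1/54222) = -69569939/9037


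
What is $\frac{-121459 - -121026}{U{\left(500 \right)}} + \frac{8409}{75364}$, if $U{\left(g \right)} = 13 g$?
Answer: $\frac{1376618}{30616625} \approx 0.044963$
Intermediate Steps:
$\frac{-121459 - -121026}{U{\left(500 \right)}} + \frac{8409}{75364} = \frac{-121459 - -121026}{13 \cdot 500} + \frac{8409}{75364} = \frac{-121459 + 121026}{6500} + 8409 \cdot \frac{1}{75364} = \left(-433\right) \frac{1}{6500} + \frac{8409}{75364} = - \frac{433}{6500} + \frac{8409}{75364} = \frac{1376618}{30616625}$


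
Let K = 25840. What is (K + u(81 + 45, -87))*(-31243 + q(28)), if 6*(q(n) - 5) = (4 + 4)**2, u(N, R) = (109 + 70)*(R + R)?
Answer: 497076692/3 ≈ 1.6569e+8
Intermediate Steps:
u(N, R) = 358*R (u(N, R) = 179*(2*R) = 358*R)
q(n) = 47/3 (q(n) = 5 + (4 + 4)**2/6 = 5 + (1/6)*8**2 = 5 + (1/6)*64 = 5 + 32/3 = 47/3)
(K + u(81 + 45, -87))*(-31243 + q(28)) = (25840 + 358*(-87))*(-31243 + 47/3) = (25840 - 31146)*(-93682/3) = -5306*(-93682/3) = 497076692/3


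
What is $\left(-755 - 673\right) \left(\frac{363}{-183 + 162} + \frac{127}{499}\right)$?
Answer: $\frac{12135960}{499} \approx 24321.0$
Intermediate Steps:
$\left(-755 - 673\right) \left(\frac{363}{-183 + 162} + \frac{127}{499}\right) = - 1428 \left(\frac{363}{-21} + 127 \cdot \frac{1}{499}\right) = - 1428 \left(363 \left(- \frac{1}{21}\right) + \frac{127}{499}\right) = - 1428 \left(- \frac{121}{7} + \frac{127}{499}\right) = \left(-1428\right) \left(- \frac{59490}{3493}\right) = \frac{12135960}{499}$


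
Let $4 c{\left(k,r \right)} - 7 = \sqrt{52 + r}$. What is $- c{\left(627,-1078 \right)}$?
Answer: $- \frac{7}{4} - \frac{3 i \sqrt{114}}{4} \approx -1.75 - 8.0078 i$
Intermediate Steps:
$c{\left(k,r \right)} = \frac{7}{4} + \frac{\sqrt{52 + r}}{4}$
$- c{\left(627,-1078 \right)} = - (\frac{7}{4} + \frac{\sqrt{52 - 1078}}{4}) = - (\frac{7}{4} + \frac{\sqrt{-1026}}{4}) = - (\frac{7}{4} + \frac{3 i \sqrt{114}}{4}) = - \frac{7}{4} - \frac{3 i \sqrt{114}}{4}$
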